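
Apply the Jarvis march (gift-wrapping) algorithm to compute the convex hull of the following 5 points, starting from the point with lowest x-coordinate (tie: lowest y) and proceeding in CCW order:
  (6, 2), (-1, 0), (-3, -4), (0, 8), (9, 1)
Hull (CCW) = [(-3, -4), (9, 1), (0, 8)]

Jarvis march: at each step, from the current hull vertex p, select the next vertex q as the point such that every other point lies strictly to the left of (or on) the directed line p → q. (Equivalently: for every other point r, the cross product (q − p) × (r − p) ≥ 0.)
Starting point (lowest x, tie lowest y): (-3, -4). Wrap until returning to start. Resulting hull: (-3, -4), (9, 1), (0, 8).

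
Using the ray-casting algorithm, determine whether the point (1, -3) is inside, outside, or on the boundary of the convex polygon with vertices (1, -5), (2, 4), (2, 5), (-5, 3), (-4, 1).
The point (1, -3) lies strictly inside the polygon

Cast a horizontal ray to the right from the query point and count how many polygon edges it crosses (each edge strictly once or zero times, handled with the usual half-open convention). 
Parity of crossings → odd ⇒ inside.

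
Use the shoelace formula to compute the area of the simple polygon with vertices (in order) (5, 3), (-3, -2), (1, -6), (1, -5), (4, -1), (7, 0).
Area = 67/2

Shoelace formula: Area = (1/2) |Σ_i (x_i · y_{i+1} − x_{i+1} · y_i)| (indices mod n). Compute each cross term:
  (5)(-2) − (-3)(3) = -1
  (-3)(-6) − (1)(-2) = 20
  (1)(-5) − (1)(-6) = 1
  (1)(-1) − (4)(-5) = 19
  (4)(0) − (7)(-1) = 7
  (7)(3) − (5)(0) = 21
Sum = 67, so (signed) Area = 67/2 = 67/2, |Area| = 67/2.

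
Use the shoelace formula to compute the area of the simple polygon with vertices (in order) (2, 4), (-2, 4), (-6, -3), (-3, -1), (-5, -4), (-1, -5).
Area = 77/2

Shoelace formula: Area = (1/2) |Σ_i (x_i · y_{i+1} − x_{i+1} · y_i)| (indices mod n). Compute each cross term:
  (2)(4) − (-2)(4) = 16
  (-2)(-3) − (-6)(4) = 30
  (-6)(-1) − (-3)(-3) = -3
  (-3)(-4) − (-5)(-1) = 7
  (-5)(-5) − (-1)(-4) = 21
  (-1)(4) − (2)(-5) = 6
Sum = 77, so (signed) Area = 77/2 = 77/2, |Area| = 77/2.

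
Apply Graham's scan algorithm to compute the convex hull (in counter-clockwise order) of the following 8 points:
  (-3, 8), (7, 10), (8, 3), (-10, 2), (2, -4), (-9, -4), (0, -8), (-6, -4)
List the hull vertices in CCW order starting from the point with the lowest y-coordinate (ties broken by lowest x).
Hull (CCW) = [(0, -8), (8, 3), (7, 10), (-3, 8), (-10, 2), (-9, -4)]

Graham scan procedure:
  1. Find the pivot p₀ = point with lowest y (tie → lowest x): (0, -8).
  2. Sort the remaining points by polar angle around p₀.
  3. Walk through sorted points, maintaining a stack; pop the top while the last three entries make a non-left turn (cross product ≤ 0).
  4. Final stack is the convex hull in CCW order: (0, -8), (8, 3), (7, 10), (-3, 8), (-10, 2), (-9, -4).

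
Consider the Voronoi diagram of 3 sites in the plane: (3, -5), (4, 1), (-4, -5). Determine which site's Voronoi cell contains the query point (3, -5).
Nearest site = (3, -5)

The Voronoi cell of site s contains exactly those query points closer to s than to any other site. Compute squared distances from q = (3, -5) to each site:
  (3 − 3)² + (-5 − -5)² = 0
  (4 − 3)² + (1 − -5)² = 37
  (-4 − 3)² + (-5 − -5)² = 49
Minimum is attained by (3, -5), so q lies in its Voronoi cell.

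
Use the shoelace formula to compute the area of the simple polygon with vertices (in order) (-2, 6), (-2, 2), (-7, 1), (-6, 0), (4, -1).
Area = 27

Shoelace formula: Area = (1/2) |Σ_i (x_i · y_{i+1} − x_{i+1} · y_i)| (indices mod n). Compute each cross term:
  (-2)(2) − (-2)(6) = 8
  (-2)(1) − (-7)(2) = 12
  (-7)(0) − (-6)(1) = 6
  (-6)(-1) − (4)(0) = 6
  (4)(6) − (-2)(-1) = 22
Sum = 54, so (signed) Area = 54/2 = 27, |Area| = 27.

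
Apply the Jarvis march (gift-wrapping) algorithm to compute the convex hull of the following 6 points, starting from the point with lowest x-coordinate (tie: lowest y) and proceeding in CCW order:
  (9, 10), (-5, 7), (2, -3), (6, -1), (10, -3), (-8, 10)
Hull (CCW) = [(-8, 10), (2, -3), (10, -3), (9, 10)]

Jarvis march: at each step, from the current hull vertex p, select the next vertex q as the point such that every other point lies strictly to the left of (or on) the directed line p → q. (Equivalently: for every other point r, the cross product (q − p) × (r − p) ≥ 0.)
Starting point (lowest x, tie lowest y): (-8, 10). Wrap until returning to start. Resulting hull: (-8, 10), (2, -3), (10, -3), (9, 10).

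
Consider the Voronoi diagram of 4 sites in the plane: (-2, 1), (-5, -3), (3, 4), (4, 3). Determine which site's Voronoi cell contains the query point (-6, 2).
Nearest site = (-2, 1)

The Voronoi cell of site s contains exactly those query points closer to s than to any other site. Compute squared distances from q = (-6, 2) to each site:
  (-2 − -6)² + (1 − 2)² = 17
  (-5 − -6)² + (-3 − 2)² = 26
  (3 − -6)² + (4 − 2)² = 85
  (4 − -6)² + (3 − 2)² = 101
Minimum is attained by (-2, 1), so q lies in its Voronoi cell.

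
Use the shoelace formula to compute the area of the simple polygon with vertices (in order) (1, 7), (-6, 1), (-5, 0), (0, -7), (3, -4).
Area = 129/2

Shoelace formula: Area = (1/2) |Σ_i (x_i · y_{i+1} − x_{i+1} · y_i)| (indices mod n). Compute each cross term:
  (1)(1) − (-6)(7) = 43
  (-6)(0) − (-5)(1) = 5
  (-5)(-7) − (0)(0) = 35
  (0)(-4) − (3)(-7) = 21
  (3)(7) − (1)(-4) = 25
Sum = 129, so (signed) Area = 129/2 = 129/2, |Area| = 129/2.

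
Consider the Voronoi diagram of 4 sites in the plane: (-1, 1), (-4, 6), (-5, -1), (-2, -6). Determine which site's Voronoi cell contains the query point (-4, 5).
Nearest site = (-4, 6)

The Voronoi cell of site s contains exactly those query points closer to s than to any other site. Compute squared distances from q = (-4, 5) to each site:
  (-4 − -4)² + (6 − 5)² = 1
  (-1 − -4)² + (1 − 5)² = 25
  (-5 − -4)² + (-1 − 5)² = 37
  (-2 − -4)² + (-6 − 5)² = 125
Minimum is attained by (-4, 6), so q lies in its Voronoi cell.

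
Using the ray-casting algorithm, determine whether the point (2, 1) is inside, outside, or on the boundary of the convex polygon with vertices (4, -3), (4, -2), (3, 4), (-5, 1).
The point (2, 1) lies strictly inside the polygon

Cast a horizontal ray to the right from the query point and count how many polygon edges it crosses (each edge strictly once or zero times, handled with the usual half-open convention). 
Parity of crossings → odd ⇒ inside.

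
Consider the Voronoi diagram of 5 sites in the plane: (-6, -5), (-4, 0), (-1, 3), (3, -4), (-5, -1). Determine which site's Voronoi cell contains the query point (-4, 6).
Nearest site = (-1, 3)

The Voronoi cell of site s contains exactly those query points closer to s than to any other site. Compute squared distances from q = (-4, 6) to each site:
  (-1 − -4)² + (3 − 6)² = 18
  (-4 − -4)² + (0 − 6)² = 36
  (-5 − -4)² + (-1 − 6)² = 50
  (-6 − -4)² + (-5 − 6)² = 125
  (3 − -4)² + (-4 − 6)² = 149
Minimum is attained by (-1, 3), so q lies in its Voronoi cell.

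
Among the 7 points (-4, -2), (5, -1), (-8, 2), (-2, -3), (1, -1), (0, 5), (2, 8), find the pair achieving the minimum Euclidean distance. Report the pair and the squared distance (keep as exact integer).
Pair = ((-4, -2), (-2, -3)); squared distance = 5

Compute all C(7, 2) = 21 pairwise squared distances (x_i − x_j)² + (y_i − y_j)². The minimum is 5, attained by the pair ((-4, -2), (-2, -3)).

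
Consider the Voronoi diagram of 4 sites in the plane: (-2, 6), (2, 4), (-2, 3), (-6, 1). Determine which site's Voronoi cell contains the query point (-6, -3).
Nearest site = (-6, 1)

The Voronoi cell of site s contains exactly those query points closer to s than to any other site. Compute squared distances from q = (-6, -3) to each site:
  (-6 − -6)² + (1 − -3)² = 16
  (-2 − -6)² + (3 − -3)² = 52
  (-2 − -6)² + (6 − -3)² = 97
  (2 − -6)² + (4 − -3)² = 113
Minimum is attained by (-6, 1), so q lies in its Voronoi cell.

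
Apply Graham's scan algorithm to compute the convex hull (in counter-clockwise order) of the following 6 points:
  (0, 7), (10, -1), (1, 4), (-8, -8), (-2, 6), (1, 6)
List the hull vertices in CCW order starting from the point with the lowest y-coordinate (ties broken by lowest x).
Hull (CCW) = [(-8, -8), (10, -1), (0, 7), (-2, 6)]

Graham scan procedure:
  1. Find the pivot p₀ = point with lowest y (tie → lowest x): (-8, -8).
  2. Sort the remaining points by polar angle around p₀.
  3. Walk through sorted points, maintaining a stack; pop the top while the last three entries make a non-left turn (cross product ≤ 0).
  4. Final stack is the convex hull in CCW order: (-8, -8), (10, -1), (0, 7), (-2, 6).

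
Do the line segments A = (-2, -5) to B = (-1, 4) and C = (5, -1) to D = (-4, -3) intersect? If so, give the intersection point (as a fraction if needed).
Yes; intersection at (-136/79, -197/79) (t = 22/79 on AB, s = 59/79 on CD)

Parametrize AB as A + t(B − A) = (-2 + 1 t, -5 + 9 t) and CD as C + s(D − C) = (5 + -9 s, -1 + -2 s). Solve the linear system for (t, s). Determinant = -79 ≠ 0, so a unique intersection of the containing lines exists. Solution: t = 22/79, s = 59/79 — both in [0, 1], so the segments cross. Intersection point: (-136/79, -197/79).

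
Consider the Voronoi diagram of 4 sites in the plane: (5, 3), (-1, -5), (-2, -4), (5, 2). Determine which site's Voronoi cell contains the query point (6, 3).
Nearest site = (5, 3)

The Voronoi cell of site s contains exactly those query points closer to s than to any other site. Compute squared distances from q = (6, 3) to each site:
  (5 − 6)² + (3 − 3)² = 1
  (5 − 6)² + (2 − 3)² = 2
  (-2 − 6)² + (-4 − 3)² = 113
  (-1 − 6)² + (-5 − 3)² = 113
Minimum is attained by (5, 3), so q lies in its Voronoi cell.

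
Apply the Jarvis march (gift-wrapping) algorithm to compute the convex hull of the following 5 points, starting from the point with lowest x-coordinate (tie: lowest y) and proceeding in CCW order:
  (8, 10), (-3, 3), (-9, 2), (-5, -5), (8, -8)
Hull (CCW) = [(-9, 2), (-5, -5), (8, -8), (8, 10)]

Jarvis march: at each step, from the current hull vertex p, select the next vertex q as the point such that every other point lies strictly to the left of (or on) the directed line p → q. (Equivalently: for every other point r, the cross product (q − p) × (r − p) ≥ 0.)
Starting point (lowest x, tie lowest y): (-9, 2). Wrap until returning to start. Resulting hull: (-9, 2), (-5, -5), (8, -8), (8, 10).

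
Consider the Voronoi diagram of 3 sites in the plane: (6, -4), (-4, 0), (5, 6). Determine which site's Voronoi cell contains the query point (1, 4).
Nearest site = (5, 6)

The Voronoi cell of site s contains exactly those query points closer to s than to any other site. Compute squared distances from q = (1, 4) to each site:
  (5 − 1)² + (6 − 4)² = 20
  (-4 − 1)² + (0 − 4)² = 41
  (6 − 1)² + (-4 − 4)² = 89
Minimum is attained by (5, 6), so q lies in its Voronoi cell.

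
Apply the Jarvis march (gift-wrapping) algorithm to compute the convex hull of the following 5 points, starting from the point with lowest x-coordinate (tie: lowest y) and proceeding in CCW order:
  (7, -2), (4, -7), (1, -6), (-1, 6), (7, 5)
Hull (CCW) = [(-1, 6), (1, -6), (4, -7), (7, -2), (7, 5)]

Jarvis march: at each step, from the current hull vertex p, select the next vertex q as the point such that every other point lies strictly to the left of (or on) the directed line p → q. (Equivalently: for every other point r, the cross product (q − p) × (r − p) ≥ 0.)
Starting point (lowest x, tie lowest y): (-1, 6). Wrap until returning to start. Resulting hull: (-1, 6), (1, -6), (4, -7), (7, -2), (7, 5).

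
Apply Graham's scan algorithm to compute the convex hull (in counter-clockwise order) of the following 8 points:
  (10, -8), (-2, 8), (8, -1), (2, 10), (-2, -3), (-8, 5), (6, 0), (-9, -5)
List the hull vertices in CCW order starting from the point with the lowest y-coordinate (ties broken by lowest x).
Hull (CCW) = [(10, -8), (8, -1), (2, 10), (-8, 5), (-9, -5)]

Graham scan procedure:
  1. Find the pivot p₀ = point with lowest y (tie → lowest x): (10, -8).
  2. Sort the remaining points by polar angle around p₀.
  3. Walk through sorted points, maintaining a stack; pop the top while the last three entries make a non-left turn (cross product ≤ 0).
  4. Final stack is the convex hull in CCW order: (10, -8), (8, -1), (2, 10), (-8, 5), (-9, -5).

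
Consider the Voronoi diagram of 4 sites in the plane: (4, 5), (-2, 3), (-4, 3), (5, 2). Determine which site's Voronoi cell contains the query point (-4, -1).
Nearest site = (-4, 3)

The Voronoi cell of site s contains exactly those query points closer to s than to any other site. Compute squared distances from q = (-4, -1) to each site:
  (-4 − -4)² + (3 − -1)² = 16
  (-2 − -4)² + (3 − -1)² = 20
  (5 − -4)² + (2 − -1)² = 90
  (4 − -4)² + (5 − -1)² = 100
Minimum is attained by (-4, 3), so q lies in its Voronoi cell.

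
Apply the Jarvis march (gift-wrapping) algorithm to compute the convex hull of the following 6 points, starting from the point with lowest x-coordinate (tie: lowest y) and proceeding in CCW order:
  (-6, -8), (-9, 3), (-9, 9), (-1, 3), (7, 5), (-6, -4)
Hull (CCW) = [(-9, 3), (-6, -8), (7, 5), (-9, 9)]

Jarvis march: at each step, from the current hull vertex p, select the next vertex q as the point such that every other point lies strictly to the left of (or on) the directed line p → q. (Equivalently: for every other point r, the cross product (q − p) × (r − p) ≥ 0.)
Starting point (lowest x, tie lowest y): (-9, 3). Wrap until returning to start. Resulting hull: (-9, 3), (-6, -8), (7, 5), (-9, 9).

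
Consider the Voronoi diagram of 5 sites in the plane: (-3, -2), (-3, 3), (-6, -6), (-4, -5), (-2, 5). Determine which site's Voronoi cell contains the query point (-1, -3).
Nearest site = (-3, -2)

The Voronoi cell of site s contains exactly those query points closer to s than to any other site. Compute squared distances from q = (-1, -3) to each site:
  (-3 − -1)² + (-2 − -3)² = 5
  (-4 − -1)² + (-5 − -3)² = 13
  (-6 − -1)² + (-6 − -3)² = 34
  (-3 − -1)² + (3 − -3)² = 40
  (-2 − -1)² + (5 − -3)² = 65
Minimum is attained by (-3, -2), so q lies in its Voronoi cell.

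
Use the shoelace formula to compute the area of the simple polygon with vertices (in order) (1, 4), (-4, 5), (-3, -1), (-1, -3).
Area = 47/2

Shoelace formula: Area = (1/2) |Σ_i (x_i · y_{i+1} − x_{i+1} · y_i)| (indices mod n). Compute each cross term:
  (1)(5) − (-4)(4) = 21
  (-4)(-1) − (-3)(5) = 19
  (-3)(-3) − (-1)(-1) = 8
  (-1)(4) − (1)(-3) = -1
Sum = 47, so (signed) Area = 47/2 = 47/2, |Area| = 47/2.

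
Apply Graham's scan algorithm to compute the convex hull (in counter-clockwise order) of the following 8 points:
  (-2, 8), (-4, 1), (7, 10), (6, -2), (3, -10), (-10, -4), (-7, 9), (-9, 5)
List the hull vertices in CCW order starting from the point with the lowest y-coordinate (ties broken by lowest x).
Hull (CCW) = [(3, -10), (6, -2), (7, 10), (-7, 9), (-9, 5), (-10, -4)]

Graham scan procedure:
  1. Find the pivot p₀ = point with lowest y (tie → lowest x): (3, -10).
  2. Sort the remaining points by polar angle around p₀.
  3. Walk through sorted points, maintaining a stack; pop the top while the last three entries make a non-left turn (cross product ≤ 0).
  4. Final stack is the convex hull in CCW order: (3, -10), (6, -2), (7, 10), (-7, 9), (-9, 5), (-10, -4).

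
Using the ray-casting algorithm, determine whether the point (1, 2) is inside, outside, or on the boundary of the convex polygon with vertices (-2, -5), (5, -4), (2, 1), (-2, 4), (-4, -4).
The point (1, 2) lies strictly outside the polygon

Cast a horizontal ray to the right from the query point and count how many polygon edges it crosses (each edge strictly once or zero times, handled with the usual half-open convention). 
Parity of crossings → even ⇒ outside.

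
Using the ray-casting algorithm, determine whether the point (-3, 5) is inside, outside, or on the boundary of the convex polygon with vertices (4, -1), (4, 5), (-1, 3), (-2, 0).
The point (-3, 5) lies strictly outside the polygon

Cast a horizontal ray to the right from the query point and count how many polygon edges it crosses (each edge strictly once or zero times, handled with the usual half-open convention). 
Parity of crossings → even ⇒ outside.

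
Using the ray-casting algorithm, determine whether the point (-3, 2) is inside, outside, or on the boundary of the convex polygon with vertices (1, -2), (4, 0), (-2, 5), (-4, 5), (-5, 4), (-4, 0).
The point (-3, 2) lies strictly inside the polygon

Cast a horizontal ray to the right from the query point and count how many polygon edges it crosses (each edge strictly once or zero times, handled with the usual half-open convention). 
Parity of crossings → odd ⇒ inside.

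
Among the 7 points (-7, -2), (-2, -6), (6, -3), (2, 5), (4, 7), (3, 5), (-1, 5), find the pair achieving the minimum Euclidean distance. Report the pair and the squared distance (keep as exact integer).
Pair = ((2, 5), (3, 5)); squared distance = 1

Compute all C(7, 2) = 21 pairwise squared distances (x_i − x_j)² + (y_i − y_j)². The minimum is 1, attained by the pair ((2, 5), (3, 5)).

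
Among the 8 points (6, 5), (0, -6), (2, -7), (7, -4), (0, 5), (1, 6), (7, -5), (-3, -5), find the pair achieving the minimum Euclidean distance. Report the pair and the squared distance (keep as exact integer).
Pair = ((7, -4), (7, -5)); squared distance = 1

Compute all C(8, 2) = 28 pairwise squared distances (x_i − x_j)² + (y_i − y_j)². The minimum is 1, attained by the pair ((7, -4), (7, -5)).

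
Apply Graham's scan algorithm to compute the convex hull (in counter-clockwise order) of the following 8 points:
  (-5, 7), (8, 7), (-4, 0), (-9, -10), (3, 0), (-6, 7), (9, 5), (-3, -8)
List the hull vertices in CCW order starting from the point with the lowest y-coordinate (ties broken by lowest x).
Hull (CCW) = [(-9, -10), (-3, -8), (9, 5), (8, 7), (-6, 7)]

Graham scan procedure:
  1. Find the pivot p₀ = point with lowest y (tie → lowest x): (-9, -10).
  2. Sort the remaining points by polar angle around p₀.
  3. Walk through sorted points, maintaining a stack; pop the top while the last three entries make a non-left turn (cross product ≤ 0).
  4. Final stack is the convex hull in CCW order: (-9, -10), (-3, -8), (9, 5), (8, 7), (-6, 7).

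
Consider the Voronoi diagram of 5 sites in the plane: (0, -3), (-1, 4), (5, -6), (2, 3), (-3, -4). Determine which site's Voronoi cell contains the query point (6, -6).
Nearest site = (5, -6)

The Voronoi cell of site s contains exactly those query points closer to s than to any other site. Compute squared distances from q = (6, -6) to each site:
  (5 − 6)² + (-6 − -6)² = 1
  (0 − 6)² + (-3 − -6)² = 45
  (-3 − 6)² + (-4 − -6)² = 85
  (2 − 6)² + (3 − -6)² = 97
  (-1 − 6)² + (4 − -6)² = 149
Minimum is attained by (5, -6), so q lies in its Voronoi cell.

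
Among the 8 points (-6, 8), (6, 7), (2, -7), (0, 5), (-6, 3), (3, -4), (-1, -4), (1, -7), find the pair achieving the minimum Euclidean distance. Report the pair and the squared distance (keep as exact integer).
Pair = ((2, -7), (1, -7)); squared distance = 1

Compute all C(8, 2) = 28 pairwise squared distances (x_i − x_j)² + (y_i − y_j)². The minimum is 1, attained by the pair ((2, -7), (1, -7)).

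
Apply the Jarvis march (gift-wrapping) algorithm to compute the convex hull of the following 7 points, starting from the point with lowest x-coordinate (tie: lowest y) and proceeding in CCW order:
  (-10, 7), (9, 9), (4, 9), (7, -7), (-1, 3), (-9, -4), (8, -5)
Hull (CCW) = [(-10, 7), (-9, -4), (7, -7), (8, -5), (9, 9), (4, 9)]

Jarvis march: at each step, from the current hull vertex p, select the next vertex q as the point such that every other point lies strictly to the left of (or on) the directed line p → q. (Equivalently: for every other point r, the cross product (q − p) × (r − p) ≥ 0.)
Starting point (lowest x, tie lowest y): (-10, 7). Wrap until returning to start. Resulting hull: (-10, 7), (-9, -4), (7, -7), (8, -5), (9, 9), (4, 9).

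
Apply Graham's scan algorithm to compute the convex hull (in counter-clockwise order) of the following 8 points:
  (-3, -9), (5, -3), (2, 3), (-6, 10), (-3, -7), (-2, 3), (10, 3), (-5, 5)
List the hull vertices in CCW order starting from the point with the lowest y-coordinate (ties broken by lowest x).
Hull (CCW) = [(-3, -9), (5, -3), (10, 3), (-6, 10)]

Graham scan procedure:
  1. Find the pivot p₀ = point with lowest y (tie → lowest x): (-3, -9).
  2. Sort the remaining points by polar angle around p₀.
  3. Walk through sorted points, maintaining a stack; pop the top while the last three entries make a non-left turn (cross product ≤ 0).
  4. Final stack is the convex hull in CCW order: (-3, -9), (5, -3), (10, 3), (-6, 10).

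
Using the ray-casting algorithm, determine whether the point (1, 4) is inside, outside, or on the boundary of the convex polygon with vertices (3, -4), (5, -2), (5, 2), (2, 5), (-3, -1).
The point (1, 4) lies strictly outside the polygon

Cast a horizontal ray to the right from the query point and count how many polygon edges it crosses (each edge strictly once or zero times, handled with the usual half-open convention). 
Parity of crossings → even ⇒ outside.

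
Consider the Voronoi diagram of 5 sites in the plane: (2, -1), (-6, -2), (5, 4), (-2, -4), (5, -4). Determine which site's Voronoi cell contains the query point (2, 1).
Nearest site = (2, -1)

The Voronoi cell of site s contains exactly those query points closer to s than to any other site. Compute squared distances from q = (2, 1) to each site:
  (2 − 2)² + (-1 − 1)² = 4
  (5 − 2)² + (4 − 1)² = 18
  (5 − 2)² + (-4 − 1)² = 34
  (-2 − 2)² + (-4 − 1)² = 41
  (-6 − 2)² + (-2 − 1)² = 73
Minimum is attained by (2, -1), so q lies in its Voronoi cell.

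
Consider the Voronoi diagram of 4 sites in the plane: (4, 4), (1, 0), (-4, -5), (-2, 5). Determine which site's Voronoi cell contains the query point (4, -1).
Nearest site = (1, 0)

The Voronoi cell of site s contains exactly those query points closer to s than to any other site. Compute squared distances from q = (4, -1) to each site:
  (1 − 4)² + (0 − -1)² = 10
  (4 − 4)² + (4 − -1)² = 25
  (-2 − 4)² + (5 − -1)² = 72
  (-4 − 4)² + (-5 − -1)² = 80
Minimum is attained by (1, 0), so q lies in its Voronoi cell.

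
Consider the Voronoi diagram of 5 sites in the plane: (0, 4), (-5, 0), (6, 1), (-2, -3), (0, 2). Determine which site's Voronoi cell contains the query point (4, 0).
Nearest site = (6, 1)

The Voronoi cell of site s contains exactly those query points closer to s than to any other site. Compute squared distances from q = (4, 0) to each site:
  (6 − 4)² + (1 − 0)² = 5
  (0 − 4)² + (2 − 0)² = 20
  (0 − 4)² + (4 − 0)² = 32
  (-2 − 4)² + (-3 − 0)² = 45
  (-5 − 4)² + (0 − 0)² = 81
Minimum is attained by (6, 1), so q lies in its Voronoi cell.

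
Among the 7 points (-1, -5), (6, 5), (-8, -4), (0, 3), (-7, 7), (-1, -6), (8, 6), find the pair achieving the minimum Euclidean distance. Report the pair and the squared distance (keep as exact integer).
Pair = ((-1, -5), (-1, -6)); squared distance = 1

Compute all C(7, 2) = 21 pairwise squared distances (x_i − x_j)² + (y_i − y_j)². The minimum is 1, attained by the pair ((-1, -5), (-1, -6)).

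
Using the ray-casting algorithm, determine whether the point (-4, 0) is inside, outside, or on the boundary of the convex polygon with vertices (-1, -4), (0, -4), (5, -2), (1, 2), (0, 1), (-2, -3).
The point (-4, 0) lies strictly outside the polygon

Cast a horizontal ray to the right from the query point and count how many polygon edges it crosses (each edge strictly once or zero times, handled with the usual half-open convention). 
Parity of crossings → even ⇒ outside.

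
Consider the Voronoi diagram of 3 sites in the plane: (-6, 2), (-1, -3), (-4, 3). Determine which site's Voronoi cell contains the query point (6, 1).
Nearest site = (-1, -3)

The Voronoi cell of site s contains exactly those query points closer to s than to any other site. Compute squared distances from q = (6, 1) to each site:
  (-1 − 6)² + (-3 − 1)² = 65
  (-4 − 6)² + (3 − 1)² = 104
  (-6 − 6)² + (2 − 1)² = 145
Minimum is attained by (-1, -3), so q lies in its Voronoi cell.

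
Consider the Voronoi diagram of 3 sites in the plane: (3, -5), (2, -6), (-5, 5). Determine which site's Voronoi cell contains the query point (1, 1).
Nearest site = (3, -5)

The Voronoi cell of site s contains exactly those query points closer to s than to any other site. Compute squared distances from q = (1, 1) to each site:
  (3 − 1)² + (-5 − 1)² = 40
  (2 − 1)² + (-6 − 1)² = 50
  (-5 − 1)² + (5 − 1)² = 52
Minimum is attained by (3, -5), so q lies in its Voronoi cell.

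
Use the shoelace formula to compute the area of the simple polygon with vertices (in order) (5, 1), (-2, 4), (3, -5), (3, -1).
Area = 20

Shoelace formula: Area = (1/2) |Σ_i (x_i · y_{i+1} − x_{i+1} · y_i)| (indices mod n). Compute each cross term:
  (5)(4) − (-2)(1) = 22
  (-2)(-5) − (3)(4) = -2
  (3)(-1) − (3)(-5) = 12
  (3)(1) − (5)(-1) = 8
Sum = 40, so (signed) Area = 40/2 = 20, |Area| = 20.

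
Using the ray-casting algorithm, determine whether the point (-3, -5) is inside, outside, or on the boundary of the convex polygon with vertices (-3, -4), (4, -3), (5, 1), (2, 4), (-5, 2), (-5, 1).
The point (-3, -5) lies strictly outside the polygon

Cast a horizontal ray to the right from the query point and count how many polygon edges it crosses (each edge strictly once or zero times, handled with the usual half-open convention). 
Parity of crossings → even ⇒ outside.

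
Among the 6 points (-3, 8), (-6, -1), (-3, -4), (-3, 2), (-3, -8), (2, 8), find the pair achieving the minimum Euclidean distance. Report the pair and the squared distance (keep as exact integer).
Pair = ((-3, -4), (-3, -8)); squared distance = 16

Compute all C(6, 2) = 15 pairwise squared distances (x_i − x_j)² + (y_i − y_j)². The minimum is 16, attained by the pair ((-3, -4), (-3, -8)).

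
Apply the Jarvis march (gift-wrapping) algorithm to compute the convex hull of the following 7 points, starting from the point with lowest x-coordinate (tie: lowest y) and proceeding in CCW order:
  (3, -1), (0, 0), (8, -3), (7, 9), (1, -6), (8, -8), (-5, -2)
Hull (CCW) = [(-5, -2), (1, -6), (8, -8), (8, -3), (7, 9)]

Jarvis march: at each step, from the current hull vertex p, select the next vertex q as the point such that every other point lies strictly to the left of (or on) the directed line p → q. (Equivalently: for every other point r, the cross product (q − p) × (r − p) ≥ 0.)
Starting point (lowest x, tie lowest y): (-5, -2). Wrap until returning to start. Resulting hull: (-5, -2), (1, -6), (8, -8), (8, -3), (7, 9).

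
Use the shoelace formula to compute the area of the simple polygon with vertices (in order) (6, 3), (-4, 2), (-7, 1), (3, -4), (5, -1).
Area = 97/2

Shoelace formula: Area = (1/2) |Σ_i (x_i · y_{i+1} − x_{i+1} · y_i)| (indices mod n). Compute each cross term:
  (6)(2) − (-4)(3) = 24
  (-4)(1) − (-7)(2) = 10
  (-7)(-4) − (3)(1) = 25
  (3)(-1) − (5)(-4) = 17
  (5)(3) − (6)(-1) = 21
Sum = 97, so (signed) Area = 97/2 = 97/2, |Area| = 97/2.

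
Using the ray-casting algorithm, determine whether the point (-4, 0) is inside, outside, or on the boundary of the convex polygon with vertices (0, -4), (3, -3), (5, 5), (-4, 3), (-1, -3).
The point (-4, 0) lies strictly outside the polygon

Cast a horizontal ray to the right from the query point and count how many polygon edges it crosses (each edge strictly once or zero times, handled with the usual half-open convention). 
Parity of crossings → even ⇒ outside.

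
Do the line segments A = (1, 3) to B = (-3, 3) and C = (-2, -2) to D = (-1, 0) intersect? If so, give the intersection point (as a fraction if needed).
No (intersection of containing lines falls outside at least one segment)

Parametrize and solve: t = 1/8, s = 5/2. At least one of these is outside [0, 1], so the segments do not intersect.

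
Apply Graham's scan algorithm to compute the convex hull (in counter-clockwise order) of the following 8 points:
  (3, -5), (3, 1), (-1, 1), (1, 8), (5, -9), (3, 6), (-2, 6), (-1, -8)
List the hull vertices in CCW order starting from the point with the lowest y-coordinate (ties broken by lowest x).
Hull (CCW) = [(5, -9), (3, 6), (1, 8), (-2, 6), (-1, -8)]

Graham scan procedure:
  1. Find the pivot p₀ = point with lowest y (tie → lowest x): (5, -9).
  2. Sort the remaining points by polar angle around p₀.
  3. Walk through sorted points, maintaining a stack; pop the top while the last three entries make a non-left turn (cross product ≤ 0).
  4. Final stack is the convex hull in CCW order: (5, -9), (3, 6), (1, 8), (-2, 6), (-1, -8).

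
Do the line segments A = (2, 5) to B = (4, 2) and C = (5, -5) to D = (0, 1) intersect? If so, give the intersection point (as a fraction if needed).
No (intersection of containing lines falls outside at least one segment)

Parametrize and solve: t = 32/3, s = -11/3. At least one of these is outside [0, 1], so the segments do not intersect.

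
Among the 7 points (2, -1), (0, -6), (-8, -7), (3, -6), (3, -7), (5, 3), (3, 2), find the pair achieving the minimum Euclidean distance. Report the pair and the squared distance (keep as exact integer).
Pair = ((3, -6), (3, -7)); squared distance = 1

Compute all C(7, 2) = 21 pairwise squared distances (x_i − x_j)² + (y_i − y_j)². The minimum is 1, attained by the pair ((3, -6), (3, -7)).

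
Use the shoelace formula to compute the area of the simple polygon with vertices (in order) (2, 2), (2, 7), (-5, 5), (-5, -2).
Area = 42

Shoelace formula: Area = (1/2) |Σ_i (x_i · y_{i+1} − x_{i+1} · y_i)| (indices mod n). Compute each cross term:
  (2)(7) − (2)(2) = 10
  (2)(5) − (-5)(7) = 45
  (-5)(-2) − (-5)(5) = 35
  (-5)(2) − (2)(-2) = -6
Sum = 84, so (signed) Area = 84/2 = 42, |Area| = 42.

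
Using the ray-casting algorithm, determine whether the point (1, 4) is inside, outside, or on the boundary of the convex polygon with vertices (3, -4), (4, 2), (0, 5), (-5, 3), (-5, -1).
The point (1, 4) lies strictly inside the polygon

Cast a horizontal ray to the right from the query point and count how many polygon edges it crosses (each edge strictly once or zero times, handled with the usual half-open convention). 
Parity of crossings → odd ⇒ inside.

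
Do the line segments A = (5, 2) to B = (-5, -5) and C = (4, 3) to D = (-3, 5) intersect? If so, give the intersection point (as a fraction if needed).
No (intersection of containing lines falls outside at least one segment)

Parametrize and solve: t = -5/69, s = -17/69. At least one of these is outside [0, 1], so the segments do not intersect.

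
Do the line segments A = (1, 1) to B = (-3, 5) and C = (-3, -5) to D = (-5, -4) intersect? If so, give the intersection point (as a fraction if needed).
No (intersection of containing lines falls outside at least one segment)

Parametrize and solve: t = -4, s = -10. At least one of these is outside [0, 1], so the segments do not intersect.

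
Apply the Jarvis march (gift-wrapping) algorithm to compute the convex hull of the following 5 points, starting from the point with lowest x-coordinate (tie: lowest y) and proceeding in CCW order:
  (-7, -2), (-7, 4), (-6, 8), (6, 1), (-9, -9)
Hull (CCW) = [(-9, -9), (6, 1), (-6, 8), (-7, 4)]

Jarvis march: at each step, from the current hull vertex p, select the next vertex q as the point such that every other point lies strictly to the left of (or on) the directed line p → q. (Equivalently: for every other point r, the cross product (q − p) × (r − p) ≥ 0.)
Starting point (lowest x, tie lowest y): (-9, -9). Wrap until returning to start. Resulting hull: (-9, -9), (6, 1), (-6, 8), (-7, 4).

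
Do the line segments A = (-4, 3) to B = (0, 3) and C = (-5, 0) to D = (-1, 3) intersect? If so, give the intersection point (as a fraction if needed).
Yes; intersection at (-1, 3) (t = 3/4 on AB, s = 1 on CD)

Parametrize AB as A + t(B − A) = (-4 + 4 t, 3 + 0 t) and CD as C + s(D − C) = (-5 + 4 s, 0 + 3 s). Solve the linear system for (t, s). Determinant = -12 ≠ 0, so a unique intersection of the containing lines exists. Solution: t = 3/4, s = 1 — both in [0, 1], so the segments cross. Intersection point: (-1, 3).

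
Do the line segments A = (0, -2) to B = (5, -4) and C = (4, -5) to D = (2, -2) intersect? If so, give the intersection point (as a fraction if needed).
Yes; intersection at (30/11, -34/11) (t = 6/11 on AB, s = 7/11 on CD)

Parametrize AB as A + t(B − A) = (0 + 5 t, -2 + -2 t) and CD as C + s(D − C) = (4 + -2 s, -5 + 3 s). Solve the linear system for (t, s). Determinant = -11 ≠ 0, so a unique intersection of the containing lines exists. Solution: t = 6/11, s = 7/11 — both in [0, 1], so the segments cross. Intersection point: (30/11, -34/11).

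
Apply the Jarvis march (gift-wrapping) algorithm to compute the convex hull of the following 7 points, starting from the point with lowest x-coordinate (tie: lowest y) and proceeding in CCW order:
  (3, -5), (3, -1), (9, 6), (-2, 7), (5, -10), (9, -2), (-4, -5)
Hull (CCW) = [(-4, -5), (5, -10), (9, -2), (9, 6), (-2, 7)]

Jarvis march: at each step, from the current hull vertex p, select the next vertex q as the point such that every other point lies strictly to the left of (or on) the directed line p → q. (Equivalently: for every other point r, the cross product (q − p) × (r − p) ≥ 0.)
Starting point (lowest x, tie lowest y): (-4, -5). Wrap until returning to start. Resulting hull: (-4, -5), (5, -10), (9, -2), (9, 6), (-2, 7).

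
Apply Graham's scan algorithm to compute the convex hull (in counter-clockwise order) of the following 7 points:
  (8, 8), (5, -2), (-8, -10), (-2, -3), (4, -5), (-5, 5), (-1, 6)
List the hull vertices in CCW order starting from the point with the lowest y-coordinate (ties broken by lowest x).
Hull (CCW) = [(-8, -10), (4, -5), (5, -2), (8, 8), (-1, 6), (-5, 5)]

Graham scan procedure:
  1. Find the pivot p₀ = point with lowest y (tie → lowest x): (-8, -10).
  2. Sort the remaining points by polar angle around p₀.
  3. Walk through sorted points, maintaining a stack; pop the top while the last three entries make a non-left turn (cross product ≤ 0).
  4. Final stack is the convex hull in CCW order: (-8, -10), (4, -5), (5, -2), (8, 8), (-1, 6), (-5, 5).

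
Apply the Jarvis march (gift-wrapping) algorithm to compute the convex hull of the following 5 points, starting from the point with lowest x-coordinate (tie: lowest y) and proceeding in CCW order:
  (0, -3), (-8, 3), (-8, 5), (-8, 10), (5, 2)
Hull (CCW) = [(-8, 3), (0, -3), (5, 2), (-8, 10)]

Jarvis march: at each step, from the current hull vertex p, select the next vertex q as the point such that every other point lies strictly to the left of (or on) the directed line p → q. (Equivalently: for every other point r, the cross product (q − p) × (r − p) ≥ 0.)
Starting point (lowest x, tie lowest y): (-8, 3). Wrap until returning to start. Resulting hull: (-8, 3), (0, -3), (5, 2), (-8, 10).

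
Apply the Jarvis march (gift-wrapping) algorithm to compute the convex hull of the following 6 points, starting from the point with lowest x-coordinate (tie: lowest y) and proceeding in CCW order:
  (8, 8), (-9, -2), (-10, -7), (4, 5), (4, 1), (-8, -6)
Hull (CCW) = [(-10, -7), (-8, -6), (4, 1), (8, 8), (-9, -2)]

Jarvis march: at each step, from the current hull vertex p, select the next vertex q as the point such that every other point lies strictly to the left of (or on) the directed line p → q. (Equivalently: for every other point r, the cross product (q − p) × (r − p) ≥ 0.)
Starting point (lowest x, tie lowest y): (-10, -7). Wrap until returning to start. Resulting hull: (-10, -7), (-8, -6), (4, 1), (8, 8), (-9, -2).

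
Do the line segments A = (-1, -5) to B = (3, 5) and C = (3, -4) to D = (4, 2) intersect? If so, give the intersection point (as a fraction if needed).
No (intersection of containing lines falls outside at least one segment)

Parametrize and solve: t = 23/14, s = 18/7. At least one of these is outside [0, 1], so the segments do not intersect.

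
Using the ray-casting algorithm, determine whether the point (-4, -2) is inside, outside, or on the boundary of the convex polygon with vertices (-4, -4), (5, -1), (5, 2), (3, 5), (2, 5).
The point (-4, -2) lies strictly outside the polygon

Cast a horizontal ray to the right from the query point and count how many polygon edges it crosses (each edge strictly once or zero times, handled with the usual half-open convention). 
Parity of crossings → even ⇒ outside.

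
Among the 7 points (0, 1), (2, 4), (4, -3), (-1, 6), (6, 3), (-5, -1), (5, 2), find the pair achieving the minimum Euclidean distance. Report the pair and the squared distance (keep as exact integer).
Pair = ((6, 3), (5, 2)); squared distance = 2

Compute all C(7, 2) = 21 pairwise squared distances (x_i − x_j)² + (y_i − y_j)². The minimum is 2, attained by the pair ((6, 3), (5, 2)).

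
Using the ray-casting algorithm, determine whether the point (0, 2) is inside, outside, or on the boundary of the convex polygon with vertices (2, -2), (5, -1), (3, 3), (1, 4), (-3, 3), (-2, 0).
The point (0, 2) lies strictly inside the polygon

Cast a horizontal ray to the right from the query point and count how many polygon edges it crosses (each edge strictly once or zero times, handled with the usual half-open convention). 
Parity of crossings → odd ⇒ inside.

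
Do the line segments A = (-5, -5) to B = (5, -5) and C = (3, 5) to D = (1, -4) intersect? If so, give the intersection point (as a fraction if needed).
No (intersection of containing lines falls outside at least one segment)

Parametrize and solve: t = 26/45, s = 10/9. At least one of these is outside [0, 1], so the segments do not intersect.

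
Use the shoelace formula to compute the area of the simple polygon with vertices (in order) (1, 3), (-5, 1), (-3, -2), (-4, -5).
Area = 29/2

Shoelace formula: Area = (1/2) |Σ_i (x_i · y_{i+1} − x_{i+1} · y_i)| (indices mod n). Compute each cross term:
  (1)(1) − (-5)(3) = 16
  (-5)(-2) − (-3)(1) = 13
  (-3)(-5) − (-4)(-2) = 7
  (-4)(3) − (1)(-5) = -7
Sum = 29, so (signed) Area = 29/2 = 29/2, |Area| = 29/2.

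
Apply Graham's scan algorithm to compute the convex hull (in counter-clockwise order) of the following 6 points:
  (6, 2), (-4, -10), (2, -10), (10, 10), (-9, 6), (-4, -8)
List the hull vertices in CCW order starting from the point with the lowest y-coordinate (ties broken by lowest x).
Hull (CCW) = [(-4, -10), (2, -10), (10, 10), (-9, 6)]

Graham scan procedure:
  1. Find the pivot p₀ = point with lowest y (tie → lowest x): (-4, -10).
  2. Sort the remaining points by polar angle around p₀.
  3. Walk through sorted points, maintaining a stack; pop the top while the last three entries make a non-left turn (cross product ≤ 0).
  4. Final stack is the convex hull in CCW order: (-4, -10), (2, -10), (10, 10), (-9, 6).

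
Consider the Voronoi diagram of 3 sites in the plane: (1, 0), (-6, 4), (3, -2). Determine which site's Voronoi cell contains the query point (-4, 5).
Nearest site = (-6, 4)

The Voronoi cell of site s contains exactly those query points closer to s than to any other site. Compute squared distances from q = (-4, 5) to each site:
  (-6 − -4)² + (4 − 5)² = 5
  (1 − -4)² + (0 − 5)² = 50
  (3 − -4)² + (-2 − 5)² = 98
Minimum is attained by (-6, 4), so q lies in its Voronoi cell.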